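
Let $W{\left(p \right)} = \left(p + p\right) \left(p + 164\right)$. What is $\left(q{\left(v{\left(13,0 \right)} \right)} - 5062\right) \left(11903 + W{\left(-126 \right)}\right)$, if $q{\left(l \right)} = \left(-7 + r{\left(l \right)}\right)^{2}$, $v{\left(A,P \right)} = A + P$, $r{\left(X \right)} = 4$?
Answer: $-11758331$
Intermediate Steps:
$W{\left(p \right)} = 2 p \left(164 + p\right)$
$q{\left(l \right)} = 9$ ($q{\left(l \right)} = \left(-7 + 4\right)^{2} = \left(-3\right)^{2} = 9$)
$\left(q{\left(v{\left(13,0 \right)} \right)} - 5062\right) \left(11903 + W{\left(-126 \right)}\right) = \left(9 - 5062\right) \left(11903 + 2 \left(-126\right) \left(164 - 126\right)\right) = - 5053 \left(11903 + 2 \left(-126\right) 38\right) = - 5053 \left(11903 - 9576\right) = \left(-5053\right) 2327 = -11758331$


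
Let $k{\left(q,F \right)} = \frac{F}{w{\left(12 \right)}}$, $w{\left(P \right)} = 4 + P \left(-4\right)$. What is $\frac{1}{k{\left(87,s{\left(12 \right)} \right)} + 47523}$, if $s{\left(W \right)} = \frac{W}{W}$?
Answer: $\frac{44}{2091011} \approx 2.1042 \cdot 10^{-5}$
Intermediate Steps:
$s{\left(W \right)} = 1$
$w{\left(P \right)} = 4 - 4 P$
$k{\left(q,F \right)} = - \frac{F}{44}$ ($k{\left(q,F \right)} = \frac{F}{4 - 48} = \frac{F}{-44} = F \left(- \frac{1}{44}\right) = - \frac{F}{44}$)
$\frac{1}{k{\left(87,s{\left(12 \right)} \right)} + 47523} = \frac{1}{\left(- \frac{1}{44}\right) 1 + 47523} = \frac{1}{- \frac{1}{44} + 47523} = \frac{1}{\frac{2091011}{44}} = \frac{44}{2091011}$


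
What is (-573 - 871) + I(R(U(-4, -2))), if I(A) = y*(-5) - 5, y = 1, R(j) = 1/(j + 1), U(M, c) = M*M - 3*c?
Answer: -1454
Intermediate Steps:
U(M, c) = M² - 3*c
R(j) = 1/(1 + j)
I(A) = -10 (I(A) = 1*(-5) - 5 = -5 - 5 = -10)
(-573 - 871) + I(R(U(-4, -2))) = (-573 - 871) - 10 = -1444 - 10 = -1454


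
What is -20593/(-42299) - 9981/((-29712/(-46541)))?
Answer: -6549453871121/418929296 ≈ -15634.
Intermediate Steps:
-20593/(-42299) - 9981/((-29712/(-46541))) = -20593*(-1/42299) - 9981/((-29712*(-1/46541))) = 20593/42299 - 9981/29712/46541 = 20593/42299 - 9981*46541/29712 = 20593/42299 - 154841907/9904 = -6549453871121/418929296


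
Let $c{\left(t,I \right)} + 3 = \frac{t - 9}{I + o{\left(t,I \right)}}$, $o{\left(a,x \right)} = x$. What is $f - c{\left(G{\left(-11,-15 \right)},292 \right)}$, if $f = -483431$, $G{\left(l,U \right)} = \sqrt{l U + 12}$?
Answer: $- \frac{282321943}{584} - \frac{\sqrt{177}}{584} \approx -4.8343 \cdot 10^{5}$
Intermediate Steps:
$G{\left(l,U \right)} = \sqrt{12 + U l}$ ($G{\left(l,U \right)} = \sqrt{U l + 12} = \sqrt{12 + U l}$)
$c{\left(t,I \right)} = -3 + \frac{-9 + t}{2 I}$ ($c{\left(t,I \right)} = -3 + \frac{t - 9}{I + I} = -3 + \frac{-9 + t}{2 I}$)
$f - c{\left(G{\left(-11,-15 \right)},292 \right)} = -483431 - \frac{-9 + \sqrt{12 - -165} - 1752}{2 \cdot 292} = -483431 - \frac{1}{2} \cdot \frac{1}{292} \left(-9 + \sqrt{12 + 165} - 1752\right) = -483431 - \frac{1}{2} \cdot \frac{1}{292} \left(-9 + \sqrt{177} - 1752\right) = -483431 - \frac{1}{2} \cdot \frac{1}{292} \left(-1761 + \sqrt{177}\right) = -483431 - \left(- \frac{1761}{584} + \frac{\sqrt{177}}{584}\right) = -483431 + \left(\frac{1761}{584} - \frac{\sqrt{177}}{584}\right) = - \frac{282321943}{584} - \frac{\sqrt{177}}{584}$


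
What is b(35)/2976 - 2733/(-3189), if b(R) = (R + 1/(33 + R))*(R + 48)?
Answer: 394430497/215117184 ≈ 1.8336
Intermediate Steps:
b(R) = (48 + R)*(R + 1/(33 + R)) (b(R) = (R + 1/(33 + R))*(48 + R) = (48 + R)*(R + 1/(33 + R)))
b(35)/2976 - 2733/(-3189) = ((48 + 35³ + 81*35² + 1585*35)/(33 + 35))/2976 - 2733/(-3189) = ((48 + 42875 + 81*1225 + 55475)/68)*(1/2976) - 2733*(-1/3189) = ((48 + 42875 + 99225 + 55475)/68)*(1/2976) + 911/1063 = ((1/68)*197623)*(1/2976) + 911/1063 = (197623/68)*(1/2976) + 911/1063 = 197623/202368 + 911/1063 = 394430497/215117184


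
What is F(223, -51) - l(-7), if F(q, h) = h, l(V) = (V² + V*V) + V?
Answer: -142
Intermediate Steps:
l(V) = V + 2*V² (l(V) = (V² + V²) + V = 2*V² + V = V + 2*V²)
F(223, -51) - l(-7) = -51 - (-7)*(1 + 2*(-7)) = -51 - (-7)*(1 - 14) = -51 - (-7)*(-13) = -51 - 1*91 = -51 - 91 = -142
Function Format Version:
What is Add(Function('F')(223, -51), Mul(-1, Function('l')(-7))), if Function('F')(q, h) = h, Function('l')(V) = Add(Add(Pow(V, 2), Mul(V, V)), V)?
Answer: -142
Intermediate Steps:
Function('l')(V) = Add(V, Mul(2, Pow(V, 2))) (Function('l')(V) = Add(Add(Pow(V, 2), Pow(V, 2)), V) = Add(Mul(2, Pow(V, 2)), V) = Add(V, Mul(2, Pow(V, 2))))
Add(Function('F')(223, -51), Mul(-1, Function('l')(-7))) = Add(-51, Mul(-1, Mul(-7, Add(1, Mul(2, -7))))) = Add(-51, Mul(-1, Mul(-7, Add(1, -14)))) = Add(-51, Mul(-1, Mul(-7, -13))) = Add(-51, Mul(-1, 91)) = Add(-51, -91) = -142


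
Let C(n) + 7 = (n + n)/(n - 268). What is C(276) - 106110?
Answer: -106048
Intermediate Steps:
C(n) = -7 + 2*n/(-268 + n) (C(n) = -7 + (n + n)/(n - 268) = -7 + (2*n)/(-268 + n) = -7 + 2*n/(-268 + n))
C(276) - 106110 = (1876 - 5*276)/(-268 + 276) - 106110 = (1876 - 1380)/8 - 106110 = (⅛)*496 - 106110 = 62 - 106110 = -106048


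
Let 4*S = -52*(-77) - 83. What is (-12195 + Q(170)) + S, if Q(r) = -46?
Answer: -45043/4 ≈ -11261.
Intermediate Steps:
S = 3921/4 (S = (-52*(-77) - 83)/4 = (4004 - 83)/4 = (1/4)*3921 = 3921/4 ≈ 980.25)
(-12195 + Q(170)) + S = (-12195 - 46) + 3921/4 = -12241 + 3921/4 = -45043/4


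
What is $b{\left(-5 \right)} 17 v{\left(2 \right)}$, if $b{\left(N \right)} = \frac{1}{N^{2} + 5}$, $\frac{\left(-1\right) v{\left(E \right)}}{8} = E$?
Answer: $- \frac{136}{15} \approx -9.0667$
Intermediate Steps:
$v{\left(E \right)} = - 8 E$
$b{\left(N \right)} = \frac{1}{5 + N^{2}}$
$b{\left(-5 \right)} 17 v{\left(2 \right)} = \frac{1}{5 + \left(-5\right)^{2}} \cdot 17 \left(\left(-8\right) 2\right) = \frac{1}{5 + 25} \cdot 17 \left(-16\right) = \frac{1}{30} \cdot 17 \left(-16\right) = \frac{17}{30} \left(-16\right) = - \frac{136}{15}$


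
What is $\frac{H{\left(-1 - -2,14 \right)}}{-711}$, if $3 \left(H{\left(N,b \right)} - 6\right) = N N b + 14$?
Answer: $- \frac{46}{2133} \approx -0.021566$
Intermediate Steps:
$H{\left(N,b \right)} = \frac{32}{3} + \frac{b N^{2}}{3}$ ($H{\left(N,b \right)} = 6 + \frac{N N b + 14}{3} = 6 + \frac{N^{2} b + 14}{3} = 6 + \frac{b N^{2} + 14}{3} = 6 + \frac{14 + b N^{2}}{3} = 6 + \left(\frac{14}{3} + \frac{b N^{2}}{3}\right) = \frac{32}{3} + \frac{b N^{2}}{3}$)
$\frac{H{\left(-1 - -2,14 \right)}}{-711} = \frac{\frac{32}{3} + \frac{1}{3} \cdot 14 \left(-1 - -2\right)^{2}}{-711} = \left(\frac{32}{3} + \frac{1}{3} \cdot 14 \left(-1 + 2\right)^{2}\right) \left(- \frac{1}{711}\right) = \left(\frac{32}{3} + \frac{1}{3} \cdot 14 \cdot 1^{2}\right) \left(- \frac{1}{711}\right) = \left(\frac{32}{3} + \frac{1}{3} \cdot 14 \cdot 1\right) \left(- \frac{1}{711}\right) = \left(\frac{32}{3} + \frac{14}{3}\right) \left(- \frac{1}{711}\right) = \frac{46}{3} \left(- \frac{1}{711}\right) = - \frac{46}{2133}$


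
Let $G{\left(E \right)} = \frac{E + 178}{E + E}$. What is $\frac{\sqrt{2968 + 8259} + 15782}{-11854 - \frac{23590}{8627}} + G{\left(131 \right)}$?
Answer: $- \frac{1016159359}{6699867144} - \frac{8627 \sqrt{11227}}{102288048} \approx -0.1606$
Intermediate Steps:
$G{\left(E \right)} = \frac{178 + E}{2 E}$
$\frac{\sqrt{2968 + 8259} + 15782}{-11854 - \frac{23590}{8627}} + G{\left(131 \right)} = \frac{\sqrt{2968 + 8259} + 15782}{-11854 - \frac{23590}{8627}} + \frac{178 + 131}{2 \cdot 131} = \frac{\sqrt{11227} + 15782}{-11854 - \frac{23590}{8627}} + \frac{1}{2} \cdot \frac{1}{131} \cdot 309 = \frac{15782 + \sqrt{11227}}{-11854 - \frac{23590}{8627}} + \frac{309}{262} = \frac{15782 + \sqrt{11227}}{- \frac{102288048}{8627}} + \frac{309}{262} = \left(15782 + \sqrt{11227}\right) \left(- \frac{8627}{102288048}\right) + \frac{309}{262} = \left(- \frac{68075657}{51144024} - \frac{8627 \sqrt{11227}}{102288048}\right) + \frac{309}{262} = - \frac{1016159359}{6699867144} - \frac{8627 \sqrt{11227}}{102288048}$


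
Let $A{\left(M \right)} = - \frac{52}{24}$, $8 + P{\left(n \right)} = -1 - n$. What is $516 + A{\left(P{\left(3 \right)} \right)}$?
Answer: $\frac{3083}{6} \approx 513.83$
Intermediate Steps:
$P{\left(n \right)} = -9 - n$ ($P{\left(n \right)} = -8 - \left(1 + n\right) = -9 - n$)
$A{\left(M \right)} = - \frac{13}{6}$ ($A{\left(M \right)} = \left(-52\right) \frac{1}{24} = - \frac{13}{6}$)
$516 + A{\left(P{\left(3 \right)} \right)} = 516 - \frac{13}{6} = \frac{3083}{6}$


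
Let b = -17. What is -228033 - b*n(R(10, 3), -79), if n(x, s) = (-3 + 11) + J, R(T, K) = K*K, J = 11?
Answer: -227710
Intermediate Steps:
R(T, K) = K**2
n(x, s) = 19 (n(x, s) = (-3 + 11) + 11 = 8 + 11 = 19)
-228033 - b*n(R(10, 3), -79) = -228033 - (-17)*19 = -228033 - 1*(-323) = -228033 + 323 = -227710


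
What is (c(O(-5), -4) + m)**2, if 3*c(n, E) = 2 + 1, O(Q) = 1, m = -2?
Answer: 1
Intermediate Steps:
c(n, E) = 1 (c(n, E) = (2 + 1)/3 = (1/3)*3 = 1)
(c(O(-5), -4) + m)**2 = (1 - 2)**2 = (-1)**2 = 1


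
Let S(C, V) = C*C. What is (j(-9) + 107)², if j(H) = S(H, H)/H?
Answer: 9604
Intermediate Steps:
S(C, V) = C²
j(H) = H (j(H) = H²/H = H)
(j(-9) + 107)² = (-9 + 107)² = 98² = 9604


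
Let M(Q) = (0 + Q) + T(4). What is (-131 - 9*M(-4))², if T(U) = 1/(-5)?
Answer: 217156/25 ≈ 8686.2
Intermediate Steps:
T(U) = -⅕
M(Q) = -⅕ + Q (M(Q) = (0 + Q) - ⅕ = Q - ⅕ = -⅕ + Q)
(-131 - 9*M(-4))² = (-131 - 9*(-⅕ - 4))² = (-131 - 9*(-21/5))² = (-131 + 189/5)² = (-466/5)² = 217156/25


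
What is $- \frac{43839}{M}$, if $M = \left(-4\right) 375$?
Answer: $\frac{14613}{500} \approx 29.226$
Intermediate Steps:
$M = -1500$
$- \frac{43839}{M} = - \frac{43839}{-1500} = \left(-43839\right) \left(- \frac{1}{1500}\right) = \frac{14613}{500}$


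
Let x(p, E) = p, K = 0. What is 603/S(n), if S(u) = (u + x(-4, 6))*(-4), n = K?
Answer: 603/16 ≈ 37.688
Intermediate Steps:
n = 0
S(u) = 16 - 4*u (S(u) = (u - 4)*(-4) = (-4 + u)*(-4) = 16 - 4*u)
603/S(n) = 603/(16 - 4*0) = 603/(16 + 0) = 603/16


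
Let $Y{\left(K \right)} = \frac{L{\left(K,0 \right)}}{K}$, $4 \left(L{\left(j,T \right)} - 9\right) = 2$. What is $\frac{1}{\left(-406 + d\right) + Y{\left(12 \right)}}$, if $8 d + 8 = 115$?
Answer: $- \frac{6}{2351} \approx -0.0025521$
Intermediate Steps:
$d = \frac{107}{8}$ ($d = -1 + \frac{1}{8} \cdot 115 = -1 + \frac{115}{8} = \frac{107}{8} \approx 13.375$)
$L{\left(j,T \right)} = \frac{19}{2}$ ($L{\left(j,T \right)} = 9 + \frac{1}{4} \cdot 2 = 9 + \frac{1}{2} = \frac{19}{2}$)
$Y{\left(K \right)} = \frac{19}{2 K}$
$\frac{1}{\left(-406 + d\right) + Y{\left(12 \right)}} = \frac{1}{\left(-406 + \frac{107}{8}\right) + \frac{19}{2 \cdot 12}} = \frac{1}{- \frac{3141}{8} + \frac{19}{2} \cdot \frac{1}{12}} = \frac{1}{- \frac{3141}{8} + \frac{19}{24}} = \frac{1}{- \frac{2351}{6}} = - \frac{6}{2351}$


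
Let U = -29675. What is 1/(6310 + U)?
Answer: -1/23365 ≈ -4.2799e-5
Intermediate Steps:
1/(6310 + U) = 1/(6310 - 29675) = 1/(-23365) = -1/23365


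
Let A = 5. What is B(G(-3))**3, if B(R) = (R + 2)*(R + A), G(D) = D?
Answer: -8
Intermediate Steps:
B(R) = (2 + R)*(5 + R) (B(R) = (R + 2)*(R + 5) = (2 + R)*(5 + R))
B(G(-3))**3 = (10 + (-3)**2 + 7*(-3))**3 = (10 + 9 - 21)**3 = (-2)**3 = -8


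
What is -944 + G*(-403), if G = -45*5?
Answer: 89731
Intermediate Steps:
G = -225
-944 + G*(-403) = -944 - 225*(-403) = -944 + 90675 = 89731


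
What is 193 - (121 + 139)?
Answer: -67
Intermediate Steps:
193 - (121 + 139) = 193 - 1*260 = 193 - 260 = -67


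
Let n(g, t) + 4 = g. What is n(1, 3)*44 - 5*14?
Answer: -202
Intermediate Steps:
n(g, t) = -4 + g
n(1, 3)*44 - 5*14 = (-4 + 1)*44 - 5*14 = -3*44 - 70 = -132 - 70 = -202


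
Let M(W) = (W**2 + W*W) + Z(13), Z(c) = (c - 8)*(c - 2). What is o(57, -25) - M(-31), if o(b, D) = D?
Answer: -2002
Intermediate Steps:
Z(c) = (-8 + c)*(-2 + c)
M(W) = 55 + 2*W**2 (M(W) = (W**2 + W*W) + (16 + 13**2 - 10*13) = (W**2 + W**2) + (16 + 169 - 130) = 2*W**2 + 55 = 55 + 2*W**2)
o(57, -25) - M(-31) = -25 - (55 + 2*(-31)**2) = -25 - (55 + 2*961) = -25 - (55 + 1922) = -25 - 1*1977 = -25 - 1977 = -2002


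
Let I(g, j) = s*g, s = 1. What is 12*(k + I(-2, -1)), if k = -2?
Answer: -48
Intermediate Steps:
I(g, j) = g (I(g, j) = 1*g = g)
12*(k + I(-2, -1)) = 12*(-2 - 2) = 12*(-4) = -48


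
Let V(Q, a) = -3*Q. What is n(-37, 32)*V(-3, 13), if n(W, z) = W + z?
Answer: -45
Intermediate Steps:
n(-37, 32)*V(-3, 13) = (-37 + 32)*(-3*(-3)) = -5*9 = -45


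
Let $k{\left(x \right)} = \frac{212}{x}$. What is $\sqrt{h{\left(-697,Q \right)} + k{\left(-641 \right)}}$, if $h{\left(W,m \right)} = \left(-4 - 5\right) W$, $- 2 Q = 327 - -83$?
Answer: $\frac{\sqrt{2577320621}}{641} \approx 79.2$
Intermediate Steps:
$Q = -205$ ($Q = - \frac{327 - -83}{2} = - \frac{327 + 83}{2} = \left(- \frac{1}{2}\right) 410 = -205$)
$h{\left(W,m \right)} = - 9 W$
$\sqrt{h{\left(-697,Q \right)} + k{\left(-641 \right)}} = \sqrt{\left(-9\right) \left(-697\right) + \frac{212}{-641}} = \sqrt{6273 + 212 \left(- \frac{1}{641}\right)} = \sqrt{6273 - \frac{212}{641}} = \sqrt{\frac{4020781}{641}} = \frac{\sqrt{2577320621}}{641}$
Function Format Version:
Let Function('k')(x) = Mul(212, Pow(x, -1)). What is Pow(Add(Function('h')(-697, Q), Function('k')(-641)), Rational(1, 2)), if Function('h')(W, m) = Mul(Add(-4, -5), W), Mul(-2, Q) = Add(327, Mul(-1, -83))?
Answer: Mul(Rational(1, 641), Pow(2577320621, Rational(1, 2))) ≈ 79.200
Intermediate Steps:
Q = -205 (Q = Mul(Rational(-1, 2), Add(327, Mul(-1, -83))) = Mul(Rational(-1, 2), Add(327, 83)) = Mul(Rational(-1, 2), 410) = -205)
Function('h')(W, m) = Mul(-9, W)
Pow(Add(Function('h')(-697, Q), Function('k')(-641)), Rational(1, 2)) = Pow(Add(Mul(-9, -697), Mul(212, Pow(-641, -1))), Rational(1, 2)) = Pow(Add(6273, Mul(212, Rational(-1, 641))), Rational(1, 2)) = Pow(Add(6273, Rational(-212, 641)), Rational(1, 2)) = Pow(Rational(4020781, 641), Rational(1, 2)) = Mul(Rational(1, 641), Pow(2577320621, Rational(1, 2)))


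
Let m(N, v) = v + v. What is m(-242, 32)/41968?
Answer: 4/2623 ≈ 0.0015250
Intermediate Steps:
m(N, v) = 2*v
m(-242, 32)/41968 = (2*32)/41968 = 64*(1/41968) = 4/2623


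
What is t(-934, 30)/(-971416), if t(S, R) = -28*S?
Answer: -3269/121427 ≈ -0.026922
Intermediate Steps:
t(-934, 30)/(-971416) = -28*(-934)/(-971416) = 26152*(-1/971416) = -3269/121427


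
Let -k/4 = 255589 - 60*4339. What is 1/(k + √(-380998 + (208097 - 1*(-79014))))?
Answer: 19004/361245903 - I*√93887/361245903 ≈ 5.2607e-5 - 8.482e-7*I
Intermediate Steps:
k = 19004 (k = -4*(255589 - 60*4339) = -4*(255589 - 1*260340) = -4*(255589 - 260340) = -4*(-4751) = 19004)
1/(k + √(-380998 + (208097 - 1*(-79014)))) = 1/(19004 + √(-380998 + (208097 - 1*(-79014)))) = 1/(19004 + √(-380998 + (208097 + 79014))) = 1/(19004 + √(-380998 + 287111)) = 1/(19004 + √(-93887)) = 1/(19004 + I*√93887)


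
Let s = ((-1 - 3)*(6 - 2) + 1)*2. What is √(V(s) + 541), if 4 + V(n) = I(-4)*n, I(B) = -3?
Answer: √627 ≈ 25.040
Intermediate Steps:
s = -30 (s = (-4*4 + 1)*2 = (-16 + 1)*2 = -15*2 = -30)
V(n) = -4 - 3*n
√(V(s) + 541) = √((-4 - 3*(-30)) + 541) = √((-4 + 90) + 541) = √(86 + 541) = √627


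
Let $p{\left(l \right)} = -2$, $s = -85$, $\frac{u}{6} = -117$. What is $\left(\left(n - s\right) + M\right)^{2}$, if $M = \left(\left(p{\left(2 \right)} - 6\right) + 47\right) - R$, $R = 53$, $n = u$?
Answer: $398161$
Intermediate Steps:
$u = -702$ ($u = 6 \left(-117\right) = -702$)
$n = -702$
$M = -14$ ($M = \left(\left(-2 - 6\right) + 47\right) - 53 = \left(-8 + 47\right) - 53 = 39 - 53 = -14$)
$\left(\left(n - s\right) + M\right)^{2} = \left(\left(-702 - -85\right) - 14\right)^{2} = \left(\left(-702 + 85\right) - 14\right)^{2} = \left(-617 - 14\right)^{2} = \left(-631\right)^{2} = 398161$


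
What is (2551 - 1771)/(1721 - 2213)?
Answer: -65/41 ≈ -1.5854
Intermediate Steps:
(2551 - 1771)/(1721 - 2213) = 780/(-492) = 780*(-1/492) = -65/41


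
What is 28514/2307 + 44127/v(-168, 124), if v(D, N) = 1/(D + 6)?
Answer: -16491731704/2307 ≈ -7.1486e+6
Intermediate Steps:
v(D, N) = 1/(6 + D)
28514/2307 + 44127/v(-168, 124) = 28514/2307 + 44127/(1/(6 - 168)) = 28514*(1/2307) + 44127/(1/(-162)) = 28514/2307 + 44127/(-1/162) = 28514/2307 + 44127*(-162) = 28514/2307 - 7148574 = -16491731704/2307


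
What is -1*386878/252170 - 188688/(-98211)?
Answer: 1597629617/4127644645 ≈ 0.38706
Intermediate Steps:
-1*386878/252170 - 188688/(-98211) = -386878*1/252170 - 188688*(-1/98211) = -193439/126085 + 62896/32737 = 1597629617/4127644645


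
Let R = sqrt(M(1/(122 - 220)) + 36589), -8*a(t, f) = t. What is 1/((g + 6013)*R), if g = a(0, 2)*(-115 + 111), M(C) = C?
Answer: sqrt(7171442)/3080134339 ≈ 8.6943e-7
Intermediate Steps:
a(t, f) = -t/8
R = sqrt(7171442)/14 (R = sqrt(1/(122 - 220) + 36589) = sqrt(1/(-98) + 36589) = sqrt(-1/98 + 36589) = sqrt(3585721/98) = sqrt(7171442)/14 ≈ 191.28)
g = 0 (g = (-1/8*0)*(-115 + 111) = 0*(-4) = 0)
1/((g + 6013)*R) = 1/((0 + 6013)*((sqrt(7171442)/14))) = (7*sqrt(7171442)/3585721)/6013 = sqrt(7171442)/3080134339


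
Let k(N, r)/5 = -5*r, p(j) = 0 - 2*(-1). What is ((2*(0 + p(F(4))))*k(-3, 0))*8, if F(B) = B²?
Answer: 0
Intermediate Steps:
p(j) = 2 (p(j) = 0 + 2 = 2)
k(N, r) = -25*r (k(N, r) = 5*(-5*r) = -25*r)
((2*(0 + p(F(4))))*k(-3, 0))*8 = ((2*(0 + 2))*(-25*0))*8 = ((2*2)*0)*8 = (4*0)*8 = 0*8 = 0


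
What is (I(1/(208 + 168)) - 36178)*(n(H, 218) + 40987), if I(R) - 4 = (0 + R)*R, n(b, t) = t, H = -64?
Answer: -210727950104715/141376 ≈ -1.4905e+9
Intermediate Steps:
I(R) = 4 + R² (I(R) = 4 + (0 + R)*R = 4 + R*R = 4 + R²)
(I(1/(208 + 168)) - 36178)*(n(H, 218) + 40987) = ((4 + (1/(208 + 168))²) - 36178)*(218 + 40987) = ((4 + (1/376)²) - 36178)*41205 = ((4 + 1/141376) - 36178)*41205 = (565505/141376 - 36178)*41205 = -5114135423/141376*41205 = -210727950104715/141376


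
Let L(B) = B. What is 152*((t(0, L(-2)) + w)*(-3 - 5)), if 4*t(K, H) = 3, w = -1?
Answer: 304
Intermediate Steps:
t(K, H) = ¾ (t(K, H) = (¼)*3 = ¾)
152*((t(0, L(-2)) + w)*(-3 - 5)) = 152*((¾ - 1)*(-3 - 5)) = 152*(-¼*(-8)) = 152*2 = 304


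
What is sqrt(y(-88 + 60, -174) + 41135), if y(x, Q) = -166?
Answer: sqrt(40969) ≈ 202.41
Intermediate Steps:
sqrt(y(-88 + 60, -174) + 41135) = sqrt(-166 + 41135) = sqrt(40969)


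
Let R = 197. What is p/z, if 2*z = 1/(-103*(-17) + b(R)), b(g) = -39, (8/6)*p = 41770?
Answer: 107265360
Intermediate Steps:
p = 62655/2 (p = (¾)*41770 = 62655/2 ≈ 31328.)
z = 1/3424 (z = 1/(2*(-103*(-17) - 39)) = 1/(2*(1751 - 39)) = (½)/1712 = (½)*(1/1712) = 1/3424 ≈ 0.00029206)
p/z = 62655/(2*(1/3424)) = (62655/2)*3424 = 107265360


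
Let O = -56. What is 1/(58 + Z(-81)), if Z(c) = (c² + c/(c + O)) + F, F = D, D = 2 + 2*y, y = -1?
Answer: 137/906884 ≈ 0.00015107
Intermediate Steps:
D = 0 (D = 2 + 2*(-1) = 2 - 2 = 0)
F = 0
Z(c) = c² + c/(-56 + c) (Z(c) = (c² + c/(c - 56)) + 0 = (c² + c/(-56 + c)) + 0 = c² + c/(-56 + c))
1/(58 + Z(-81)) = 1/(58 - 81*(1 + (-81)² - 56*(-81))/(-56 - 81)) = 1/(58 - 81*(1 + 6561 + 4536)/(-137)) = 1/(58 - 81*(-1/137)*11098) = 1/(58 + 898938/137) = 1/(906884/137) = 137/906884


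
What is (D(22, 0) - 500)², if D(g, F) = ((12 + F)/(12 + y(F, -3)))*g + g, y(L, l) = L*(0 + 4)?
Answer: 207936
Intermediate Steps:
y(L, l) = 4*L (y(L, l) = L*4 = 4*L)
D(g, F) = g + g*(12 + F)/(12 + 4*F) (D(g, F) = ((12 + F)/(12 + 4*F))*g + g = g*(12 + F)/(12 + 4*F) + g = g + g*(12 + F)/(12 + 4*F))
(D(22, 0) - 500)² = ((¼)*22*(24 + 5*0)/(3 + 0) - 500)² = ((¼)*22*(24 + 0)/3 - 500)² = ((¼)*22*(⅓)*24 - 500)² = (44 - 500)² = (-456)² = 207936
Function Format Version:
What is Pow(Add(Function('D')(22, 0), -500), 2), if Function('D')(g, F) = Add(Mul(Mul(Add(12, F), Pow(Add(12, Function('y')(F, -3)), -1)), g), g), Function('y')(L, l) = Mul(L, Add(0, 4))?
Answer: 207936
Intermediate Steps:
Function('y')(L, l) = Mul(4, L) (Function('y')(L, l) = Mul(L, 4) = Mul(4, L))
Function('D')(g, F) = Add(g, Mul(g, Pow(Add(12, Mul(4, F)), -1), Add(12, F))) (Function('D')(g, F) = Add(Mul(Mul(Add(12, F), Pow(Add(12, Mul(4, F)), -1)), g), g) = Add(Mul(Mul(Pow(Add(12, Mul(4, F)), -1), Add(12, F)), g), g) = Add(Mul(g, Pow(Add(12, Mul(4, F)), -1), Add(12, F)), g) = Add(g, Mul(g, Pow(Add(12, Mul(4, F)), -1), Add(12, F))))
Pow(Add(Function('D')(22, 0), -500), 2) = Pow(Add(Mul(Rational(1, 4), 22, Pow(Add(3, 0), -1), Add(24, Mul(5, 0))), -500), 2) = Pow(Add(Mul(Rational(1, 4), 22, Pow(3, -1), Add(24, 0)), -500), 2) = Pow(Add(Mul(Rational(1, 4), 22, Rational(1, 3), 24), -500), 2) = Pow(Add(44, -500), 2) = Pow(-456, 2) = 207936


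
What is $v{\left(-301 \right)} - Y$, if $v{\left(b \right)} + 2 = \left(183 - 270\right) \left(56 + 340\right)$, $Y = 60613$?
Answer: $-95067$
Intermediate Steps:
$v{\left(b \right)} = -34454$ ($v{\left(b \right)} = -2 + \left(183 - 270\right) \left(56 + 340\right) = -2 - 34452 = -34454$)
$v{\left(-301 \right)} - Y = -34454 - 60613 = -95067$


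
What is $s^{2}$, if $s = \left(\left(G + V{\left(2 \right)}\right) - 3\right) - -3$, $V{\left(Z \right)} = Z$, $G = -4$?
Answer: $4$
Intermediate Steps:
$s = -2$ ($s = \left(\left(-4 + 2\right) - 3\right) - -3 = \left(-2 - 3\right) + 3 = -5 + 3 = -2$)
$s^{2} = \left(-2\right)^{2} = 4$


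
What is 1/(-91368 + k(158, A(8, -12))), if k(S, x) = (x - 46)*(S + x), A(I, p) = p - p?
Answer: -1/98636 ≈ -1.0138e-5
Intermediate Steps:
A(I, p) = 0
k(S, x) = (-46 + x)*(S + x)
1/(-91368 + k(158, A(8, -12))) = 1/(-91368 + (0² - 46*158 - 46*0 + 158*0)) = 1/(-91368 + (0 - 7268 + 0 + 0)) = 1/(-91368 - 7268) = 1/(-98636) = -1/98636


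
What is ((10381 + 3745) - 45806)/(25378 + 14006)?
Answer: -440/547 ≈ -0.80439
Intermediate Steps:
((10381 + 3745) - 45806)/(25378 + 14006) = (14126 - 45806)/39384 = -31680*1/39384 = -440/547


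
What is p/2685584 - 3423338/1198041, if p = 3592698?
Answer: -2444731127387/1608719870472 ≈ -1.5197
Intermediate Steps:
p/2685584 - 3423338/1198041 = 3592698/2685584 - 3423338/1198041 = 3592698*(1/2685584) - 3423338*1/1198041 = 1796349/1342792 - 3423338/1198041 = -2444731127387/1608719870472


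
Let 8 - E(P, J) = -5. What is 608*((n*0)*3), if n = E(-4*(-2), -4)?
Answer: 0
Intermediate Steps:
E(P, J) = 13 (E(P, J) = 8 - 1*(-5) = 8 + 5 = 13)
n = 13
608*((n*0)*3) = 608*((13*0)*3) = 608*(0*3) = 608*0 = 0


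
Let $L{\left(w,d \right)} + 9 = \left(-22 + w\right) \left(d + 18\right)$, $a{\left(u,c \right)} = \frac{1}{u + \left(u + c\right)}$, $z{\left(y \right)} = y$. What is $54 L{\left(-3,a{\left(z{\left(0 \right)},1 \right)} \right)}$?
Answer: $-26136$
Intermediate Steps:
$a{\left(u,c \right)} = \frac{1}{c + 2 u}$ ($a{\left(u,c \right)} = \frac{1}{u + \left(c + u\right)} = \frac{1}{c + 2 u}$)
$L{\left(w,d \right)} = -9 + \left(-22 + w\right) \left(18 + d\right)$ ($L{\left(w,d \right)} = -9 + \left(-22 + w\right) \left(d + 18\right) = -9 + \left(-22 + w\right) \left(18 + d\right)$)
$54 L{\left(-3,a{\left(z{\left(0 \right)},1 \right)} \right)} = 54 \left(-405 - \frac{22}{1 + 2 \cdot 0} + 18 \left(-3\right) + \frac{1}{1 + 2 \cdot 0} \left(-3\right)\right) = 54 \left(-405 - \frac{22}{1 + 0} - 54 + \frac{1}{1 + 0} \left(-3\right)\right) = 54 \left(-405 - \frac{22}{1} - 54 + 1^{-1} \left(-3\right)\right) = 54 \left(-405 - 22 - 54 + 1 \left(-3\right)\right) = 54 \left(-405 - 22 - 54 - 3\right) = 54 \left(-484\right) = -26136$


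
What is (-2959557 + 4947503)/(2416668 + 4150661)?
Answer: 1987946/6567329 ≈ 0.30270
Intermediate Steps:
(-2959557 + 4947503)/(2416668 + 4150661) = 1987946/6567329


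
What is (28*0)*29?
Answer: 0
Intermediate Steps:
(28*0)*29 = 0*29 = 0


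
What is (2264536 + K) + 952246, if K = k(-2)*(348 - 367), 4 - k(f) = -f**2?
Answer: 3216630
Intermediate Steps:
k(f) = 4 + f**2 (k(f) = 4 - (-1)*f**2 = 4 + f**2)
K = -152 (K = (4 + (-2)**2)*(348 - 367) = (4 + 4)*(-19) = 8*(-19) = -152)
(2264536 + K) + 952246 = (2264536 - 152) + 952246 = 2264384 + 952246 = 3216630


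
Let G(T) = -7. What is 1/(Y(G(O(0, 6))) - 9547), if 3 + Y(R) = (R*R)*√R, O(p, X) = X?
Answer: -9550/91219307 - 49*I*√7/91219307 ≈ -0.00010469 - 1.4212e-6*I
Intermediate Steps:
Y(R) = -3 + R^(5/2) (Y(R) = -3 + (R*R)*√R = -3 + R²*√R = -3 + R^(5/2))
1/(Y(G(O(0, 6))) - 9547) = 1/((-3 + (-7)^(5/2)) - 9547) = 1/((-3 + 49*I*√7) - 9547) = 1/(-9550 + 49*I*√7)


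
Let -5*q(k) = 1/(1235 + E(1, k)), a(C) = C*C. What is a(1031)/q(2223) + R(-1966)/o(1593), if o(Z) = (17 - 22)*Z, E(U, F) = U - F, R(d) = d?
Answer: 41782100343241/7965 ≈ 5.2457e+9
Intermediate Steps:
a(C) = C²
q(k) = -1/(5*(1236 - k)) (q(k) = -1/(5*(1235 + (1 - k))) = -1/(5*(1236 - k)))
o(Z) = -5*Z
a(1031)/q(2223) + R(-1966)/o(1593) = 1031²/((1/(5*(-1236 + 2223)))) - 1966/((-5*1593)) = 1062961/(((⅕)/987)) - 1966/(-7965) = 1062961/(((⅕)*(1/987))) - 1966*(-1/7965) = 1062961/(1/4935) + 1966/7965 = 1062961*4935 + 1966/7965 = 5245712535 + 1966/7965 = 41782100343241/7965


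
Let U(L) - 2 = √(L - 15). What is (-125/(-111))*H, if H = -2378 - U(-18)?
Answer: -297500/111 - 125*I*√33/111 ≈ -2680.2 - 6.4691*I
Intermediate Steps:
U(L) = 2 + √(-15 + L) (U(L) = 2 + √(L - 15) = 2 + √(-15 + L))
H = -2380 - I*√33 (H = -2378 - (2 + √(-15 - 18)) = -2378 - (2 + √(-33)) = -2378 - (2 + I*√33) = -2378 + (-2 - I*√33) = -2380 - I*√33 ≈ -2380.0 - 5.7446*I)
(-125/(-111))*H = (-125/(-111))*(-2380 - I*√33) = (-125*(-1/111))*(-2380 - I*√33) = 125*(-2380 - I*√33)/111 = -297500/111 - 125*I*√33/111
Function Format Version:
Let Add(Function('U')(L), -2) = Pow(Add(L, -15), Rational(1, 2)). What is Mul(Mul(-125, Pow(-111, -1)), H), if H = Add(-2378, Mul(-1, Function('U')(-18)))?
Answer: Add(Rational(-297500, 111), Mul(Rational(-125, 111), I, Pow(33, Rational(1, 2)))) ≈ Add(-2680.2, Mul(-6.4691, I))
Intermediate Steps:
Function('U')(L) = Add(2, Pow(Add(-15, L), Rational(1, 2))) (Function('U')(L) = Add(2, Pow(Add(L, -15), Rational(1, 2))) = Add(2, Pow(Add(-15, L), Rational(1, 2))))
H = Add(-2380, Mul(-1, I, Pow(33, Rational(1, 2)))) (H = Add(-2378, Mul(-1, Add(2, Pow(Add(-15, -18), Rational(1, 2))))) = Add(-2378, Mul(-1, Add(2, Pow(-33, Rational(1, 2))))) = Add(-2378, Mul(-1, Add(2, Mul(I, Pow(33, Rational(1, 2)))))) = Add(-2378, Add(-2, Mul(-1, I, Pow(33, Rational(1, 2))))) = Add(-2380, Mul(-1, I, Pow(33, Rational(1, 2)))) ≈ Add(-2380.0, Mul(-5.7446, I)))
Mul(Mul(-125, Pow(-111, -1)), H) = Mul(Mul(-125, Pow(-111, -1)), Add(-2380, Mul(-1, I, Pow(33, Rational(1, 2))))) = Mul(Mul(-125, Rational(-1, 111)), Add(-2380, Mul(-1, I, Pow(33, Rational(1, 2))))) = Mul(Rational(125, 111), Add(-2380, Mul(-1, I, Pow(33, Rational(1, 2))))) = Add(Rational(-297500, 111), Mul(Rational(-125, 111), I, Pow(33, Rational(1, 2))))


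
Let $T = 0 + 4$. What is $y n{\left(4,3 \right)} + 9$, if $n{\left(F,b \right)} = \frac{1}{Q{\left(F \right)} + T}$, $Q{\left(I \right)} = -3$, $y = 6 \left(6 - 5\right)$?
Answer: $15$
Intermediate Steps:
$y = 6$ ($y = 6 \cdot 1 = 6$)
$T = 4$
$n{\left(F,b \right)} = 1$ ($n{\left(F,b \right)} = \frac{1}{-3 + 4} = 1^{-1} = 1$)
$y n{\left(4,3 \right)} + 9 = 6 \cdot 1 + 9 = 6 + 9 = 15$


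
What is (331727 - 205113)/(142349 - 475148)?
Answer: -126614/332799 ≈ -0.38045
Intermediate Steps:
(331727 - 205113)/(142349 - 475148) = 126614/(-332799) = 126614*(-1/332799) = -126614/332799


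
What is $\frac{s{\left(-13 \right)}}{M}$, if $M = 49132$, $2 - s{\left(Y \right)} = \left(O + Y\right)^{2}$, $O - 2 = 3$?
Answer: $- \frac{31}{24566} \approx -0.0012619$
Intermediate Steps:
$O = 5$ ($O = 2 + 3 = 5$)
$s{\left(Y \right)} = 2 - \left(5 + Y\right)^{2}$
$\frac{s{\left(-13 \right)}}{M} = \frac{2 - \left(5 - 13\right)^{2}}{49132} = \left(2 - \left(-8\right)^{2}\right) \frac{1}{49132} = \left(2 - 64\right) \frac{1}{49132} = \left(-62\right) \frac{1}{49132} = - \frac{31}{24566}$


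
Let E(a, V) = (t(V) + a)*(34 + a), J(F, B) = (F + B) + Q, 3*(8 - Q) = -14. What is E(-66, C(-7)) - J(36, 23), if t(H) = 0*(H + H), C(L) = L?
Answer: 6121/3 ≈ 2040.3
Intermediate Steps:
Q = 38/3 (Q = 8 - ⅓*(-14) = 8 + 14/3 = 38/3 ≈ 12.667)
J(F, B) = 38/3 + B + F (J(F, B) = (F + B) + 38/3 = (B + F) + 38/3 = 38/3 + B + F)
t(H) = 0 (t(H) = 0*(2*H) = 0)
E(a, V) = a*(34 + a) (E(a, V) = (0 + a)*(34 + a) = a*(34 + a))
E(-66, C(-7)) - J(36, 23) = -66*(34 - 66) - (38/3 + 23 + 36) = -66*(-32) - 1*215/3 = 2112 - 215/3 = 6121/3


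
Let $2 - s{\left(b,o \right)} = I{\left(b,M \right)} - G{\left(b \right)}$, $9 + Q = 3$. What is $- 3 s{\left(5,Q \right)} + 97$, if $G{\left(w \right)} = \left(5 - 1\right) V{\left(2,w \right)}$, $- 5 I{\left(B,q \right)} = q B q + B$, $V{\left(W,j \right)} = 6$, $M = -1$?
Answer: $13$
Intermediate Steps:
$I{\left(B,q \right)} = - \frac{B}{5} - \frac{B q^{2}}{5}$ ($I{\left(B,q \right)} = - \frac{q B q + B}{5} = - \frac{B q q + B}{5} = - \frac{B q^{2} + B}{5} = - \frac{B + B q^{2}}{5} = - \frac{B}{5} - \frac{B q^{2}}{5}$)
$G{\left(w \right)} = 24$ ($G{\left(w \right)} = \left(5 - 1\right) 6 = 4 \cdot 6 = 24$)
$Q = -6$ ($Q = -9 + 3 = -6$)
$s{\left(b,o \right)} = 26 + \frac{2 b}{5}$ ($s{\left(b,o \right)} = 2 - \left(- \frac{b \left(1 + \left(-1\right)^{2}\right)}{5} - 24\right) = 2 - \left(- \frac{b \left(1 + 1\right)}{5} - 24\right) = 2 - \left(\left(- \frac{1}{5}\right) b 2 - 24\right) = 2 - \left(- \frac{2 b}{5} - 24\right) = 2 - \left(-24 - \frac{2 b}{5}\right) = 2 + \left(24 + \frac{2 b}{5}\right) = 26 + \frac{2 b}{5}$)
$- 3 s{\left(5,Q \right)} + 97 = - 3 \left(26 + \frac{2}{5} \cdot 5\right) + 97 = - 3 \left(26 + 2\right) + 97 = \left(-3\right) 28 + 97 = -84 + 97 = 13$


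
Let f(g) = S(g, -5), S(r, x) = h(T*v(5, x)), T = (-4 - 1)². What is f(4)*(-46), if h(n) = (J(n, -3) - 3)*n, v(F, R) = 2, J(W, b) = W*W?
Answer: -5743100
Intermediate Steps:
J(W, b) = W²
T = 25 (T = (-5)² = 25)
h(n) = n*(-3 + n²) (h(n) = (n² - 3)*n = (-3 + n²)*n = n*(-3 + n²))
S(r, x) = 124850 (S(r, x) = (25*2)*(-3 + (25*2)²) = 50*(-3 + 50²) = 50*(-3 + 2500) = 50*2497 = 124850)
f(g) = 124850
f(4)*(-46) = 124850*(-46) = -5743100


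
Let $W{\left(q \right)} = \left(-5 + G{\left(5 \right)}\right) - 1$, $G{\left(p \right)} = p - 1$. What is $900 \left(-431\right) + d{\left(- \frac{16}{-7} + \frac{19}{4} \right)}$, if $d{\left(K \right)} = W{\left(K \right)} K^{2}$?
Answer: $- \frac{152095609}{392} \approx -3.88 \cdot 10^{5}$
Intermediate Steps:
$G{\left(p \right)} = -1 + p$
$W{\left(q \right)} = -2$ ($W{\left(q \right)} = \left(-5 + \left(-1 + 5\right)\right) - 1 = \left(-5 + 4\right) - 1 = -1 - 1 = -2$)
$d{\left(K \right)} = - 2 K^{2}$
$900 \left(-431\right) + d{\left(- \frac{16}{-7} + \frac{19}{4} \right)} = 900 \left(-431\right) - 2 \left(- \frac{16}{-7} + \frac{19}{4}\right)^{2} = -387900 - 2 \left(\left(-16\right) \left(- \frac{1}{7}\right) + 19 \cdot \frac{1}{4}\right)^{2} = -387900 - 2 \left(\frac{16}{7} + \frac{19}{4}\right)^{2} = -387900 - 2 \left(\frac{197}{28}\right)^{2} = -387900 - \frac{38809}{392} = - \frac{152095609}{392}$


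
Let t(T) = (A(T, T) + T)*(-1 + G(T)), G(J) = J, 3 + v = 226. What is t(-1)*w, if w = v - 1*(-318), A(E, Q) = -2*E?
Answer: -1082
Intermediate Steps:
v = 223 (v = -3 + 226 = 223)
w = 541 (w = 223 - 1*(-318) = 223 + 318 = 541)
t(T) = -T*(-1 + T) (t(T) = (-2*T + T)*(-1 + T) = (-T)*(-1 + T) = -T*(-1 + T))
t(-1)*w = -(1 - 1*(-1))*541 = -(1 + 1)*541 = -1*2*541 = -2*541 = -1082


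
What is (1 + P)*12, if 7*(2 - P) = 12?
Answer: 108/7 ≈ 15.429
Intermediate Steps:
P = 2/7 (P = 2 - ⅐*12 = 2 - 12/7 = 2/7 ≈ 0.28571)
(1 + P)*12 = (1 + 2/7)*12 = (9/7)*12 = 108/7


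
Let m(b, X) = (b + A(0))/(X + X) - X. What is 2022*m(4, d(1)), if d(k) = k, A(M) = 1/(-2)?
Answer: 3033/2 ≈ 1516.5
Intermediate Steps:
A(M) = -1/2
m(b, X) = -X + (-1/2 + b)/(2*X) (m(b, X) = (b - 1/2)/(X + X) - X = (-1/2 + b)/((2*X)) - X = (-1/2 + b)*(1/(2*X)) - X = (-1/2 + b)/(2*X) - X = -X + (-1/2 + b)/(2*X))
2022*m(4, d(1)) = 2022*((-1/4 + (1/2)*4 - 1*1**2)/1) = 2022*(1*(-1/4 + 2 - 1*1)) = 2022*(1*(-1/4 + 2 - 1)) = 2022*(1*(3/4)) = 2022*(3/4) = 3033/2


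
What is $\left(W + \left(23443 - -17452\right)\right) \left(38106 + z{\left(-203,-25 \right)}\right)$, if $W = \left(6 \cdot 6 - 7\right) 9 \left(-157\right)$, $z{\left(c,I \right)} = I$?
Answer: $-3122642$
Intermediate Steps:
$W = -40977$ ($W = \left(36 - 7\right) 9 \left(-157\right) = 29 \cdot 9 \left(-157\right) = 261 \left(-157\right) = -40977$)
$\left(W + \left(23443 - -17452\right)\right) \left(38106 + z{\left(-203,-25 \right)}\right) = \left(-40977 + \left(23443 - -17452\right)\right) \left(38106 - 25\right) = \left(-40977 + \left(23443 + 17452\right)\right) 38081 = \left(-40977 + 40895\right) 38081 = \left(-82\right) 38081 = -3122642$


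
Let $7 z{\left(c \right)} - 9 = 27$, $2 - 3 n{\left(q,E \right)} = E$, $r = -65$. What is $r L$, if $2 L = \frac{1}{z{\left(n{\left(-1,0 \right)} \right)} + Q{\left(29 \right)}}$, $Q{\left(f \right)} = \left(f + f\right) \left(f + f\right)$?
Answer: $- \frac{455}{47168} \approx -0.0096464$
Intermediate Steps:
$n{\left(q,E \right)} = \frac{2}{3} - \frac{E}{3}$
$Q{\left(f \right)} = 4 f^{2}$ ($Q{\left(f \right)} = 2 f 2 f = 4 f^{2}$)
$z{\left(c \right)} = \frac{36}{7}$ ($z{\left(c \right)} = \frac{9}{7} + \frac{1}{7} \cdot 27 = \frac{9}{7} + \frac{27}{7} = \frac{36}{7}$)
$L = \frac{7}{47168}$ ($L = \frac{1}{2 \left(\frac{36}{7} + 4 \cdot 29^{2}\right)} = \frac{1}{2 \left(\frac{36}{7} + 4 \cdot 841\right)} = \frac{1}{2 \left(\frac{36}{7} + 3364\right)} = \frac{1}{2 \cdot \frac{23584}{7}} = \frac{1}{2} \cdot \frac{7}{23584} = \frac{7}{47168} \approx 0.00014841$)
$r L = \left(-65\right) \frac{7}{47168} = - \frac{455}{47168}$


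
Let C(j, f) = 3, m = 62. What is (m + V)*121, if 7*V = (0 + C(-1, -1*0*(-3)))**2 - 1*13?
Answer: 52030/7 ≈ 7432.9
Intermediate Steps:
V = -4/7 (V = ((0 + 3)**2 - 1*13)/7 = (3**2 - 13)/7 = (9 - 13)/7 = (1/7)*(-4) = -4/7 ≈ -0.57143)
(m + V)*121 = (62 - 4/7)*121 = (430/7)*121 = 52030/7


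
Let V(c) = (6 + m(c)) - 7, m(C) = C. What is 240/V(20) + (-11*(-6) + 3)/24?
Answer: 2357/152 ≈ 15.507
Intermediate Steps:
V(c) = -1 + c (V(c) = (6 + c) - 7 = -1 + c)
240/V(20) + (-11*(-6) + 3)/24 = 240/(-1 + 20) + (-11*(-6) + 3)/24 = 240/19 + (66 + 3)*(1/24) = 240*(1/19) + 69*(1/24) = 240/19 + 23/8 = 2357/152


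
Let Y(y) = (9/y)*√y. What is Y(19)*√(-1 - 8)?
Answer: 27*I*√19/19 ≈ 6.1942*I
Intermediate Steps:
Y(y) = 9/√y
Y(19)*√(-1 - 8) = (9/√19)*√(-1 - 8) = (9*(√19/19))*√(-9) = (9*√19/19)*(3*I) = 27*I*√19/19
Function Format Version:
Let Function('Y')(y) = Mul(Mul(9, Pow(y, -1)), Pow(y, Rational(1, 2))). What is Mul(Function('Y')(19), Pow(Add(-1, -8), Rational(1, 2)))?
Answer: Mul(Rational(27, 19), I, Pow(19, Rational(1, 2))) ≈ Mul(6.1942, I)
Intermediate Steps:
Function('Y')(y) = Mul(9, Pow(y, Rational(-1, 2)))
Mul(Function('Y')(19), Pow(Add(-1, -8), Rational(1, 2))) = Mul(Mul(9, Pow(19, Rational(-1, 2))), Pow(Add(-1, -8), Rational(1, 2))) = Mul(Mul(9, Mul(Rational(1, 19), Pow(19, Rational(1, 2)))), Pow(-9, Rational(1, 2))) = Mul(Mul(Rational(9, 19), Pow(19, Rational(1, 2))), Mul(3, I)) = Mul(Rational(27, 19), I, Pow(19, Rational(1, 2)))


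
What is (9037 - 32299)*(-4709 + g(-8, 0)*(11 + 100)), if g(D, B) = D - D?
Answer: 109540758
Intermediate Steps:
g(D, B) = 0
(9037 - 32299)*(-4709 + g(-8, 0)*(11 + 100)) = (9037 - 32299)*(-4709 + 0*(11 + 100)) = -23262*(-4709 + 0*111) = -23262*(-4709 + 0) = -23262*(-4709) = 109540758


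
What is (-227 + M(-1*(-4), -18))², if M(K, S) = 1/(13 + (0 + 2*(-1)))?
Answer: 6230016/121 ≈ 51488.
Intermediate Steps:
M(K, S) = 1/11 (M(K, S) = 1/(13 + (0 - 2)) = 1/(13 - 2) = 1/11)
(-227 + M(-1*(-4), -18))² = (-227 + 1/11)² = (-2496/11)² = 6230016/121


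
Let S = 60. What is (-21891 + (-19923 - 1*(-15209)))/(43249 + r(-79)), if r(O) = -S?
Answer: -26605/43189 ≈ -0.61601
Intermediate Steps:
r(O) = -60 (r(O) = -1*60 = -60)
(-21891 + (-19923 - 1*(-15209)))/(43249 + r(-79)) = (-21891 + (-19923 - 1*(-15209)))/(43249 - 60) = (-21891 + (-19923 + 15209))/43189 = (-21891 - 4714)*(1/43189) = -26605*1/43189 = -26605/43189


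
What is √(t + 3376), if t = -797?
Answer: √2579 ≈ 50.784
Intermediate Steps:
√(t + 3376) = √(-797 + 3376) = √2579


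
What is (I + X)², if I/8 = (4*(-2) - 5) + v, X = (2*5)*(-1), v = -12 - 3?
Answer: 54756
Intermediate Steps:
v = -15
X = -10 (X = 10*(-1) = -10)
I = -224 (I = 8*((4*(-2) - 5) - 15) = 8*((-8 - 5) - 15) = 8*(-13 - 15) = 8*(-28) = -224)
(I + X)² = (-224 - 10)² = (-234)² = 54756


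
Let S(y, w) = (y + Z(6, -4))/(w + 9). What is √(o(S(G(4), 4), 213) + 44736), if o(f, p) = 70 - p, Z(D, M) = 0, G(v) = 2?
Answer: √44593 ≈ 211.17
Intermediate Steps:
S(y, w) = y/(9 + w) (S(y, w) = (y + 0)/(w + 9) = y/(9 + w))
√(o(S(G(4), 4), 213) + 44736) = √((70 - 1*213) + 44736) = √((70 - 213) + 44736) = √(-143 + 44736) = √44593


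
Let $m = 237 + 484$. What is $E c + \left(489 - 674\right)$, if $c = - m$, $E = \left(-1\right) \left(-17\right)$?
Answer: $-12442$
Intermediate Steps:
$m = 721$
$E = 17$
$c = -721$ ($c = \left(-1\right) 721 = -721$)
$E c + \left(489 - 674\right) = 17 \left(-721\right) + \left(489 - 674\right) = -12257 + \left(489 - 674\right) = -12257 - 185 = -12442$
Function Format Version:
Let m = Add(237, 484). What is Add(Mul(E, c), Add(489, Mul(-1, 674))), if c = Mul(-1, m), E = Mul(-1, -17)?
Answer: -12442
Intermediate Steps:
m = 721
E = 17
c = -721 (c = Mul(-1, 721) = -721)
Add(Mul(E, c), Add(489, Mul(-1, 674))) = Add(Mul(17, -721), Add(489, Mul(-1, 674))) = Add(-12257, Add(489, -674)) = Add(-12257, -185) = -12442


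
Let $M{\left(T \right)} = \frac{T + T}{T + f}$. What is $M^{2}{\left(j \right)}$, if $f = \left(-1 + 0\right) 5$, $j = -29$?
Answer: $\frac{841}{289} \approx 2.91$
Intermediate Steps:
$f = -5$ ($f = \left(-1\right) 5 = -5$)
$M{\left(T \right)} = \frac{2 T}{-5 + T}$ ($M{\left(T \right)} = \frac{T + T}{T - 5} = \frac{2 T}{-5 + T}$)
$M^{2}{\left(j \right)} = \left(2 \left(-29\right) \frac{1}{-5 - 29}\right)^{2} = \left(2 \left(-29\right) \frac{1}{-34}\right)^{2} = \left(2 \left(-29\right) \left(- \frac{1}{34}\right)\right)^{2} = \left(\frac{29}{17}\right)^{2} = \frac{841}{289}$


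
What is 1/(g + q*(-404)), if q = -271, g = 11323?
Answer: 1/120807 ≈ 8.2777e-6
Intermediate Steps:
1/(g + q*(-404)) = 1/(11323 - 271*(-404)) = 1/(11323 + 109484) = 1/120807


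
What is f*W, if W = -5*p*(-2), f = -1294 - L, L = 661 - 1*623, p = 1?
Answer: -13320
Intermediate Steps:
L = 38 (L = 661 - 623 = 38)
f = -1332 (f = -1294 - 1*38 = -1294 - 38 = -1332)
W = 10 (W = -5*1*(-2) = -5*(-2) = 10)
f*W = -1332*10 = -13320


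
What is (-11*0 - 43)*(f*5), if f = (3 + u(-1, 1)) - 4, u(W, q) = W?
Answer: 430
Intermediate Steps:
f = -2 (f = (3 - 1) - 4 = 2 - 4 = -2)
(-11*0 - 43)*(f*5) = (-11*0 - 43)*(-2*5) = (0 - 43)*(-10) = -43*(-10) = 430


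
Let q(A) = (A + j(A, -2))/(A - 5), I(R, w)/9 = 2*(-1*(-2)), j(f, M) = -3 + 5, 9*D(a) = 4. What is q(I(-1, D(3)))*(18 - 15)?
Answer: 114/31 ≈ 3.6774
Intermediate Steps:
D(a) = 4/9 (D(a) = (⅑)*4 = 4/9)
j(f, M) = 2
I(R, w) = 36 (I(R, w) = 9*(2*(-1*(-2))) = 9*(2*2) = 9*4 = 36)
q(A) = (2 + A)/(-5 + A) (q(A) = (A + 2)/(A - 5) = (2 + A)/(-5 + A))
q(I(-1, D(3)))*(18 - 15) = ((2 + 36)/(-5 + 36))*(18 - 15) = (38/31)*3 = 114/31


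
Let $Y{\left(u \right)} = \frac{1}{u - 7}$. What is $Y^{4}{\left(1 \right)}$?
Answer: $\frac{1}{1296} \approx 0.0007716$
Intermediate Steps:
$Y{\left(u \right)} = \frac{1}{-7 + u}$
$Y^{4}{\left(1 \right)} = \left(\frac{1}{-7 + 1}\right)^{4} = \left(\frac{1}{-6}\right)^{4} = \left(- \frac{1}{6}\right)^{4} = \frac{1}{1296}$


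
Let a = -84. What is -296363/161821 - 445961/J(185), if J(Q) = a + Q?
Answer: -72195787644/16343921 ≈ -4417.3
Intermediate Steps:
J(Q) = -84 + Q
-296363/161821 - 445961/J(185) = -296363/161821 - 445961/(-84 + 185) = -296363*1/161821 - 445961/101 = -296363/161821 - 445961*1/101 = -296363/161821 - 445961/101 = -72195787644/16343921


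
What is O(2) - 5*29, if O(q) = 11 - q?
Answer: -136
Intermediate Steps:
O(2) - 5*29 = (11 - 1*2) - 5*29 = (11 - 2) - 145 = 9 - 145 = -136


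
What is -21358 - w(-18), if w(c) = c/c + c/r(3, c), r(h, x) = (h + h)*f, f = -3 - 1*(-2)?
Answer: -21362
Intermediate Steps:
f = -1 (f = -3 + 2 = -1)
r(h, x) = -2*h (r(h, x) = (h + h)*(-1) = (2*h)*(-1) = -2*h)
w(c) = 1 - c/6 (w(c) = c/c + c/((-2*3)) = 1 + c/(-6) = 1 + c*(-⅙) = 1 - c/6)
-21358 - w(-18) = -21358 - (1 - ⅙*(-18)) = -21358 - (1 + 3) = -21358 - 1*4 = -21358 - 4 = -21362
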